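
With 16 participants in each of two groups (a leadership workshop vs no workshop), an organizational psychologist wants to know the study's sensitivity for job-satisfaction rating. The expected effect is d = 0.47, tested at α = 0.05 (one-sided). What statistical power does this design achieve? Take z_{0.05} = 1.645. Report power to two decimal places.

power ≈ 0.38

For two equal groups, power = Φ(d·√(n/2) − z_{α}).
d·√(n/2) = 0.47 × √(16/2) = 0.47 × 2.828 = 1.329.
z_β = 1.329 − 1.645 = -0.316.
Power = Φ(-0.316) = 0.376.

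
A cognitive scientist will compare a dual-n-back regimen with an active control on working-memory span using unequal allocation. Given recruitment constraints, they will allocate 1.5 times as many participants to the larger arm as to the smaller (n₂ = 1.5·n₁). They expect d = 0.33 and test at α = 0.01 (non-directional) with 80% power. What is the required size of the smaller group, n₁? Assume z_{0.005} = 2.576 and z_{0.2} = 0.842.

With allocation ratio k = n₂/n₁ = 1.5, Var(x̄₁−x̄₂) = σ²(1/n₁ + 1/(k·n₁)) = σ²·(k+1)/(k·n₁).
So n₁ = (1 + 1/k)·((z_{α/2} + z_β)/d)² = 1.667 × (3.418/0.33)².
n₁ = 1.667 × 107.28 = 178.8.
Round up: n₁ = 179, giving n₂ = ⌈1.5 × 179⌉ = ⌈268.5⌉ = 269.

n₁ = 179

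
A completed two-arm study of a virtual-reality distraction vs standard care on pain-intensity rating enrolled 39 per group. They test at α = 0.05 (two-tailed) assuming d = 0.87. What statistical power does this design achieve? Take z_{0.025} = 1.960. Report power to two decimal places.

power ≈ 0.97

For two equal groups, power = Φ(d·√(n/2) − z_{α/2}).
d·√(n/2) = 0.87 × √(39/2) = 0.87 × 4.416 = 3.842.
z_β = 3.842 − 1.960 = 1.882.
Power = Φ(1.882) = 0.970.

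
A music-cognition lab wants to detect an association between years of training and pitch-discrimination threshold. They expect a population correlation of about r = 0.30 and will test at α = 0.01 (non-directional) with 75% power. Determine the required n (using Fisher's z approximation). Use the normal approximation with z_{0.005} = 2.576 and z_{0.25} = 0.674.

n = 114

Fisher's z: C = ½·ln((1+r)/(1−r)) = ½·ln(1.8571) = 0.3095.
n = ((z_{α/2} + z_β)/C)² + 3.
(2.576 + 0.674) / 0.3095 = 3.250 / 0.3095 = 10.501.
n = 10.501² + 3 = 110.27 + 3 = 113.3.
Round up.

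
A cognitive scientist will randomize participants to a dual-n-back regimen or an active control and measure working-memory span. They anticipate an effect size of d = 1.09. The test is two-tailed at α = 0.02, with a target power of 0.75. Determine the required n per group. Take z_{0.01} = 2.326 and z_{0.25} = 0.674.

For two independent groups with equal n: n = 2·((z_{α/2} + z_β) / d)².
z_{α/2} + z_β = 2.326 + 0.674 = 3.000.
n = 2 × (3.000 / 1.09)² = 2 × 2.752² = 2 × 7.58 = 15.2.
Round up to the next whole participant.

n = 16 per group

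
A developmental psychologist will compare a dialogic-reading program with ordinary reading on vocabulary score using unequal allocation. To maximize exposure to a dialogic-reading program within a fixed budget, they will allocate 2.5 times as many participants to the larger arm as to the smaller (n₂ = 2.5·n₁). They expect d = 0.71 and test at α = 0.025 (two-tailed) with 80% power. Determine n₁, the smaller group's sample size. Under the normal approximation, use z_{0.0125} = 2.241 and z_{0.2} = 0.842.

n₁ = 27

With allocation ratio k = n₂/n₁ = 2.5, Var(x̄₁−x̄₂) = σ²(1/n₁ + 1/(k·n₁)) = σ²·(k+1)/(k·n₁).
So n₁ = (1 + 1/k)·((z_{α/2} + z_β)/d)² = 1.400 × (3.083/0.71)².
n₁ = 1.400 × 18.86 = 26.4.
Round up: n₁ = 27, giving n₂ = ⌈2.5 × 27⌉ = ⌈67.5⌉ = 68.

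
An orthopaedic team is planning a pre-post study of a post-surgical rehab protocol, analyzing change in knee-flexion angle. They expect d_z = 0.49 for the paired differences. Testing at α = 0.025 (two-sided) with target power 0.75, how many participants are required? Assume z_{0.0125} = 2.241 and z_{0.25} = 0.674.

n = 36 pairs

For a paired (one-sample on differences) test: n = ((z_{α/2} + z_β) / d)².
z_{α/2} + z_β = 2.241 + 0.674 = 2.915.
n = (2.915 / 0.49)² = 5.949² = 35.39.
Round up.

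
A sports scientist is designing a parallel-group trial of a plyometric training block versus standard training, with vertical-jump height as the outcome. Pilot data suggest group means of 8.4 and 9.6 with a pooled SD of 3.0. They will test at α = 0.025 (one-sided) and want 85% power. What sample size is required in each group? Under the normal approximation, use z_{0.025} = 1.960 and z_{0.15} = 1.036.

n = 113 per group

Cohen's d = |M₁ − M₂| / SD_pooled = |8.4 − 9.6| / 3.0 = 1.2 / 3.0 = 0.400.
For two independent groups with equal n: n = 2·((z_{α} + z_β) / d)².
z_{α} + z_β = 1.960 + 1.036 = 2.996.
n = 2 × (2.996 / 0.400)² = 2 × 7.490² = 2 × 56.10 = 112.2.
Round up to the next whole participant.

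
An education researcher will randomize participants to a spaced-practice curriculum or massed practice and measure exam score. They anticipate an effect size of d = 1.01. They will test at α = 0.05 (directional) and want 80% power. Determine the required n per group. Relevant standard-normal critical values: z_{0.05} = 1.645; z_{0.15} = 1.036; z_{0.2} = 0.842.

n = 13 per group

For two independent groups with equal n: n = 2·((z_{α} + z_β) / d)².
z_{α} + z_β = 1.645 + 0.842 = 2.487.
n = 2 × (2.487 / 1.01)² = 2 × 2.462² = 2 × 6.06 = 12.1.
Round up to the next whole participant.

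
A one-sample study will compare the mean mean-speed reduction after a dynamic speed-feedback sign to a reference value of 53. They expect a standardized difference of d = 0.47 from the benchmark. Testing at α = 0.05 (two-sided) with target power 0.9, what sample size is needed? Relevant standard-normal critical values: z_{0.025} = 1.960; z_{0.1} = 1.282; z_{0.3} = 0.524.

For a one-sample test: n = ((z_{α/2} + z_β) / d)².
z_{α/2} + z_β = 1.960 + 1.282 = 3.242.
n = (3.242 / 0.47)² = 6.898² = 47.58.
Round up.

n = 48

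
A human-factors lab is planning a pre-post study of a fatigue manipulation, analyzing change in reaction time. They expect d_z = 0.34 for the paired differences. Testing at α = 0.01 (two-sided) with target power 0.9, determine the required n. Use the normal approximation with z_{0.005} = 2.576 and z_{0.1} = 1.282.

n = 129 pairs

For a paired (one-sample on differences) test: n = ((z_{α/2} + z_β) / d)².
z_{α/2} + z_β = 2.576 + 1.282 = 3.858.
n = (3.858 / 0.34)² = 11.347² = 128.76.
Round up.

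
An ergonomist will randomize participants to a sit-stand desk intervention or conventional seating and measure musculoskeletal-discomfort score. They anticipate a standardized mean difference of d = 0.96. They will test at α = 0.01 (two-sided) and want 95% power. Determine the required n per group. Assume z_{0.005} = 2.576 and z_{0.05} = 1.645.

n = 39 per group

For two independent groups with equal n: n = 2·((z_{α/2} + z_β) / d)².
z_{α/2} + z_β = 2.576 + 1.645 = 4.221.
n = 2 × (4.221 / 0.96)² = 2 × 4.397² = 2 × 19.33 = 38.7.
Round up to the next whole participant.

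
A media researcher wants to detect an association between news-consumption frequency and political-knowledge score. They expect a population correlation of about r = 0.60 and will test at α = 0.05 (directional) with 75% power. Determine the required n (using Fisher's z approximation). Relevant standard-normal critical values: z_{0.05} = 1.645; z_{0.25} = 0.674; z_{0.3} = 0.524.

n = 15

Fisher's z: C = ½·ln((1+r)/(1−r)) = ½·ln(4.0000) = 0.6931.
n = ((z_{α} + z_β)/C)² + 3.
(1.645 + 0.674) / 0.6931 = 2.319 / 0.6931 = 3.346.
n = 3.346² + 3 = 11.19 + 3 = 14.2.
Round up.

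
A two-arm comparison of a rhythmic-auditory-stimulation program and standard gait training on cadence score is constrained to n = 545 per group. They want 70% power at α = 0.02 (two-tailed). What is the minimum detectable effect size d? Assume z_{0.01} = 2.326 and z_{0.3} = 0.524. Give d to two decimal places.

For two independent groups of n = 545 each: d_min = (z_{α/2} + z_β)·√(2/n).
z-sum = 2.326 + 0.524 = 2.850.
d_min = 2.850 × √(2/545) = 2.850 × 0.0606 = 0.173.

d_min ≈ 0.17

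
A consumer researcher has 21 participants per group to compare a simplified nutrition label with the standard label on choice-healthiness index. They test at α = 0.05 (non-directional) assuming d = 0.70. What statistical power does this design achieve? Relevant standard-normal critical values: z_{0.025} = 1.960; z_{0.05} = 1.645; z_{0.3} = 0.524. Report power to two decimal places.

For two equal groups, power = Φ(d·√(n/2) − z_{α/2}).
d·√(n/2) = 0.70 × √(21/2) = 0.70 × 3.240 = 2.268.
z_β = 2.268 − 1.960 = 0.308.
Power = Φ(0.308) = 0.621.

power ≈ 0.62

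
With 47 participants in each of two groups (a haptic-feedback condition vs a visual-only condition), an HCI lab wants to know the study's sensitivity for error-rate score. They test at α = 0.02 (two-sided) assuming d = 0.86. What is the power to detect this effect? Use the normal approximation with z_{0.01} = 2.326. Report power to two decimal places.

power ≈ 0.97

For two equal groups, power = Φ(d·√(n/2) − z_{α/2}).
d·√(n/2) = 0.86 × √(47/2) = 0.86 × 4.848 = 4.169.
z_β = 4.169 − 2.326 = 1.843.
Power = Φ(1.843) = 0.967.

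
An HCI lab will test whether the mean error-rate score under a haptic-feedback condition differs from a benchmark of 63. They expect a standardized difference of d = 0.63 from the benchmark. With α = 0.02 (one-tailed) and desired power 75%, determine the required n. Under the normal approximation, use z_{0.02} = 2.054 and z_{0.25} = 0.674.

For a one-sample test: n = ((z_{α} + z_β) / d)².
z_{α} + z_β = 2.054 + 0.674 = 2.728.
n = (2.728 / 0.63)² = 4.330² = 18.75.
Round up.

n = 19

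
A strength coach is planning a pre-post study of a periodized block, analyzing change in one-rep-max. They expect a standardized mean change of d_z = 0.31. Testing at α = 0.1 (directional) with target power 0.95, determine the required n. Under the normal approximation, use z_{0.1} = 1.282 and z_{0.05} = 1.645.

n = 90 pairs

For a paired (one-sample on differences) test: n = ((z_{α} + z_β) / d)².
z_{α} + z_β = 1.282 + 1.645 = 2.927.
n = (2.927 / 0.31)² = 9.442² = 89.15.
Round up.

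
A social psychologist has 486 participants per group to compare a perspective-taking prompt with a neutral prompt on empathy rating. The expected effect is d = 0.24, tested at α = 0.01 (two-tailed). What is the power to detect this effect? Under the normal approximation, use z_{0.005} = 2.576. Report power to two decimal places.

power ≈ 0.88

For two equal groups, power = Φ(d·√(n/2) − z_{α/2}).
d·√(n/2) = 0.24 × √(486/2) = 0.24 × 15.588 = 3.741.
z_β = 3.741 − 2.576 = 1.165.
Power = Φ(1.165) = 0.878.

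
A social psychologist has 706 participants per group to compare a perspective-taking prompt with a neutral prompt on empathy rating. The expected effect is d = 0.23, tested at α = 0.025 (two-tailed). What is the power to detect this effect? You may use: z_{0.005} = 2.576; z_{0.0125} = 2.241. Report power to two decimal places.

power ≈ 0.98

For two equal groups, power = Φ(d·√(n/2) − z_{α/2}).
d·√(n/2) = 0.23 × √(706/2) = 0.23 × 18.788 = 4.321.
z_β = 4.321 − 2.241 = 2.080.
Power = Φ(2.080) = 0.981.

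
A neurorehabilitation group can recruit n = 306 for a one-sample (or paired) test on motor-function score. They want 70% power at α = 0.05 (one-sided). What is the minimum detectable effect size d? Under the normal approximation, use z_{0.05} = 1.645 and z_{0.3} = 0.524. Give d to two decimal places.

d_min ≈ 0.12

For a single sample (or paired design) of n = 306: d_min = (z_{α} + z_β)/√n.
z-sum = 1.645 + 0.524 = 2.169.
d_min = 2.169 / √306 = 2.169 / 17.493 = 0.124.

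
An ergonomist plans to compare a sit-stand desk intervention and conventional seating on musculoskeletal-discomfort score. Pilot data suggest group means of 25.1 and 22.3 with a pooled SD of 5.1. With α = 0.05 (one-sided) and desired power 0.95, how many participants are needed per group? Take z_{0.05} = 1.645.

Cohen's d = |M₁ − M₂| / SD_pooled = |25.1 − 22.3| / 5.1 = 2.8 / 5.1 = 0.549.
For two independent groups with equal n: n = 2·((z_{α} + z_β) / d)².
z_{α} + z_β = 1.645 + 1.645 = 3.290.
n = 2 × (3.290 / 0.549)² = 2 × 5.993² = 2 × 35.91 = 71.8.
Round up to the next whole participant.

n = 72 per group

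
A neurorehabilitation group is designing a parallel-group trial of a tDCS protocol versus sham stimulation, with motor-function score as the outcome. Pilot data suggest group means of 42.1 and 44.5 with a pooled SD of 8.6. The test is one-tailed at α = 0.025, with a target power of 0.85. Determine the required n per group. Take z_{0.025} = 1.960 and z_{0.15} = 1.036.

Cohen's d = |M₁ − M₂| / SD_pooled = |42.1 − 44.5| / 8.6 = 2.4 / 8.6 = 0.279.
For two independent groups with equal n: n = 2·((z_{α} + z_β) / d)².
z_{α} + z_β = 1.960 + 1.036 = 2.996.
n = 2 × (2.996 / 0.279)² = 2 × 10.738² = 2 × 115.31 = 230.6.
Round up to the next whole participant.

n = 231 per group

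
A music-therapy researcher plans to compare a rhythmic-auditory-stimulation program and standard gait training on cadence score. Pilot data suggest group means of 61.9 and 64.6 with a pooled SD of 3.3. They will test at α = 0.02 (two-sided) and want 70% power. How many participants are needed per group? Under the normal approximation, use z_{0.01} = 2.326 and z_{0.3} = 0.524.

n = 25 per group

Cohen's d = |M₁ − M₂| / SD_pooled = |61.9 − 64.6| / 3.3 = 2.7 / 3.3 = 0.818.
For two independent groups with equal n: n = 2·((z_{α/2} + z_β) / d)².
z_{α/2} + z_β = 2.326 + 0.524 = 2.850.
n = 2 × (2.850 / 0.818)² = 2 × 3.484² = 2 × 12.14 = 24.3.
Round up to the next whole participant.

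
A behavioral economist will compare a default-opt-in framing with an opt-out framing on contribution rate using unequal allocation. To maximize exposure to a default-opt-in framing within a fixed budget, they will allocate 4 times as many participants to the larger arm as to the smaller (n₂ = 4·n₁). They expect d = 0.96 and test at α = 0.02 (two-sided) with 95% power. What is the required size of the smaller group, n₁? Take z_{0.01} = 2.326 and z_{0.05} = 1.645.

With allocation ratio k = n₂/n₁ = 4, Var(x̄₁−x̄₂) = σ²(1/n₁ + 1/(k·n₁)) = σ²·(k+1)/(k·n₁).
So n₁ = (1 + 1/k)·((z_{α/2} + z_β)/d)² = 1.250 × (3.971/0.96)².
n₁ = 1.250 × 17.11 = 21.4.
Round up: n₁ = 22, giving n₂ = 4 × 22 = 88.

n₁ = 22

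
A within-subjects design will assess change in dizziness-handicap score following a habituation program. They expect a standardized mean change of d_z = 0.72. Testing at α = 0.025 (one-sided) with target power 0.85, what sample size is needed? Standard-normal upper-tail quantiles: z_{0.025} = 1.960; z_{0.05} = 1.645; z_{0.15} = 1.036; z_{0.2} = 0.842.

n = 18 pairs

For a paired (one-sample on differences) test: n = ((z_{α} + z_β) / d)².
z_{α} + z_β = 1.960 + 1.036 = 2.996.
n = (2.996 / 0.72)² = 4.161² = 17.31.
Round up.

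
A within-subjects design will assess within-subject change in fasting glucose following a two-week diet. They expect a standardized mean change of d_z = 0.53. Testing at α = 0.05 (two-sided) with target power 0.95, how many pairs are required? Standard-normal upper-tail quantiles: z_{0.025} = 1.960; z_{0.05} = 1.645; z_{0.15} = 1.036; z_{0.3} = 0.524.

For a paired (one-sample on differences) test: n = ((z_{α/2} + z_β) / d)².
z_{α/2} + z_β = 1.960 + 1.645 = 3.605.
n = (3.605 / 0.53)² = 6.802² = 46.27.
Round up.

n = 47 pairs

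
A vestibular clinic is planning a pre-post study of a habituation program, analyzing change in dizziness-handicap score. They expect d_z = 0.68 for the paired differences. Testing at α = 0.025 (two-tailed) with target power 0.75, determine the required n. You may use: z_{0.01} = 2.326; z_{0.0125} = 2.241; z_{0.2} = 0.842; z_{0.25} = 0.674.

For a paired (one-sample on differences) test: n = ((z_{α/2} + z_β) / d)².
z_{α/2} + z_β = 2.241 + 0.674 = 2.915.
n = (2.915 / 0.68)² = 4.287² = 18.38.
Round up.

n = 19 pairs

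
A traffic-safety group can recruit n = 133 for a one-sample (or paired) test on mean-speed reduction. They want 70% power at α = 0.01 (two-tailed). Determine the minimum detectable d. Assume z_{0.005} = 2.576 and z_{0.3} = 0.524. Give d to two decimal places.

d_min ≈ 0.27

For a single sample (or paired design) of n = 133: d_min = (z_{α/2} + z_β)/√n.
z-sum = 2.576 + 0.524 = 3.100.
d_min = 3.100 / √133 = 3.100 / 11.533 = 0.269.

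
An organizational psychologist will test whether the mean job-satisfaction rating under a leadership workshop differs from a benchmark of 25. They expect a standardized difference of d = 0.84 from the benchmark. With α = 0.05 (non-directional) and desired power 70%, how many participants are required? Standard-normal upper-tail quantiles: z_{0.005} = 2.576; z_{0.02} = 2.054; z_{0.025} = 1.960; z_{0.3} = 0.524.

n = 9

For a one-sample test: n = ((z_{α/2} + z_β) / d)².
z_{α/2} + z_β = 1.960 + 0.524 = 2.484.
n = (2.484 / 0.84)² = 2.957² = 8.74.
Round up.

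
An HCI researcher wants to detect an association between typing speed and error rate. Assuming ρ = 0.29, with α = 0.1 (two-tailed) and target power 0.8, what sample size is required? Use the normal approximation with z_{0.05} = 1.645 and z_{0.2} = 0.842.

Fisher's z: C = ½·ln((1+r)/(1−r)) = ½·ln(1.8169) = 0.2986.
n = ((z_{α/2} + z_β)/C)² + 3.
(1.645 + 0.842) / 0.2986 = 2.487 / 0.2986 = 8.329.
n = 8.329² + 3 = 69.37 + 3 = 72.4.
Round up.

n = 73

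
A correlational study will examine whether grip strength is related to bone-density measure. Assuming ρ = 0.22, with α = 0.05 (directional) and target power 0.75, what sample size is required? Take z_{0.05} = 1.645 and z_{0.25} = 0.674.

Fisher's z: C = ½·ln((1+r)/(1−r)) = ½·ln(1.5641) = 0.2237.
n = ((z_{α} + z_β)/C)² + 3.
(1.645 + 0.674) / 0.2237 = 2.319 / 0.2237 = 10.367.
n = 10.367² + 3 = 107.47 + 3 = 110.5.
Round up.

n = 111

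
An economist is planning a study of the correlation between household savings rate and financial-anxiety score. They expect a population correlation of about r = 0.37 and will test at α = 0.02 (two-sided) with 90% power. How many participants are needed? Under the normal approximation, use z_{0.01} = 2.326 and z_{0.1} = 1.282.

Fisher's z: C = ½·ln((1+r)/(1−r)) = ½·ln(2.1746) = 0.3884.
n = ((z_{α/2} + z_β)/C)² + 3.
(2.326 + 1.282) / 0.3884 = 3.608 / 0.3884 = 9.289.
n = 9.289² + 3 = 86.29 + 3 = 89.3.
Round up.

n = 90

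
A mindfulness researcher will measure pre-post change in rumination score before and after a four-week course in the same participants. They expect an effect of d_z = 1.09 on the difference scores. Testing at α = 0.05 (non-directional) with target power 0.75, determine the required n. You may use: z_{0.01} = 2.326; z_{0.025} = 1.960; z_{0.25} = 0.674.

n = 6 pairs

For a paired (one-sample on differences) test: n = ((z_{α/2} + z_β) / d)².
z_{α/2} + z_β = 1.960 + 0.674 = 2.634.
n = (2.634 / 1.09)² = 2.417² = 5.84.
Round up.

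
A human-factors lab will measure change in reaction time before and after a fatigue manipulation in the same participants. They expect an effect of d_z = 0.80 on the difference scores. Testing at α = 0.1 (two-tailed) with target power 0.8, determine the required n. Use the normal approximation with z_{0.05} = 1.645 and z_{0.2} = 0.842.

For a paired (one-sample on differences) test: n = ((z_{α/2} + z_β) / d)².
z_{α/2} + z_β = 1.645 + 0.842 = 2.487.
n = (2.487 / 0.80)² = 3.109² = 9.66.
Round up.

n = 10 pairs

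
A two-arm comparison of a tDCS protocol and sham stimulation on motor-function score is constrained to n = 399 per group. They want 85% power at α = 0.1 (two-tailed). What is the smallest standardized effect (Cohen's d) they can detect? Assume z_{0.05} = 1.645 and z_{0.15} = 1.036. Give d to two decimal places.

d_min ≈ 0.19

For two independent groups of n = 399 each: d_min = (z_{α/2} + z_β)·√(2/n).
z-sum = 1.645 + 1.036 = 2.681.
d_min = 2.681 × √(2/399) = 2.681 × 0.0708 = 0.190.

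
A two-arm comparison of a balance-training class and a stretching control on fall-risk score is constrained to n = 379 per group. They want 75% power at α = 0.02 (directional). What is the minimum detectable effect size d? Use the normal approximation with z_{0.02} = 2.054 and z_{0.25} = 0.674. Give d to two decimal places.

For two independent groups of n = 379 each: d_min = (z_{α} + z_β)·√(2/n).
z-sum = 2.054 + 0.674 = 2.728.
d_min = 2.728 × √(2/379) = 2.728 × 0.0726 = 0.198.

d_min ≈ 0.20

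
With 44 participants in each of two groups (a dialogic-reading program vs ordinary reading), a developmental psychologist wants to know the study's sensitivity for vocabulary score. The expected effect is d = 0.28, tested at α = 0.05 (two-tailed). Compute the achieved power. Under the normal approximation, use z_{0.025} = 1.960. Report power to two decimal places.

power ≈ 0.26

For two equal groups, power = Φ(d·√(n/2) − z_{α/2}).
d·√(n/2) = 0.28 × √(44/2) = 0.28 × 4.690 = 1.313.
z_β = 1.313 − 1.960 = -0.647.
Power = Φ(-0.647) = 0.259.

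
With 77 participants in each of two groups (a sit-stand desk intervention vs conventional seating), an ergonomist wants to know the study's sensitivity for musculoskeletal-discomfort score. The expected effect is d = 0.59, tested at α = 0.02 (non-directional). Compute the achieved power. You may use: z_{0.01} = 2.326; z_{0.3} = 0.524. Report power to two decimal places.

power ≈ 0.91

For two equal groups, power = Φ(d·√(n/2) − z_{α/2}).
d·√(n/2) = 0.59 × √(77/2) = 0.59 × 6.205 = 3.661.
z_β = 3.661 − 2.326 = 1.335.
Power = Φ(1.335) = 0.909.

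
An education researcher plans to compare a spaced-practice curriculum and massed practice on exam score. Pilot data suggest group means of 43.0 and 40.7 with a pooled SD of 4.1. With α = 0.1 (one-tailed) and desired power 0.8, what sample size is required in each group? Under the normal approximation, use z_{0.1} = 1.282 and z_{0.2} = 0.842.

Cohen's d = |M₁ − M₂| / SD_pooled = |43.0 − 40.7| / 4.1 = 2.3 / 4.1 = 0.561.
For two independent groups with equal n: n = 2·((z_{α} + z_β) / d)².
z_{α} + z_β = 1.282 + 0.842 = 2.124.
n = 2 × (2.124 / 0.561)² = 2 × 3.786² = 2 × 14.33 = 28.7.
Round up to the next whole participant.

n = 29 per group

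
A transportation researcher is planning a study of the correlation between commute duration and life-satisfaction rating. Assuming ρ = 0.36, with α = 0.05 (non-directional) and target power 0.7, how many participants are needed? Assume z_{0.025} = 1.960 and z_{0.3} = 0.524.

Fisher's z: C = ½·ln((1+r)/(1−r)) = ½·ln(2.1250) = 0.3769.
n = ((z_{α/2} + z_β)/C)² + 3.
(1.960 + 0.524) / 0.3769 = 2.484 / 0.3769 = 6.591.
n = 6.591² + 3 = 43.44 + 3 = 46.4.
Round up.

n = 47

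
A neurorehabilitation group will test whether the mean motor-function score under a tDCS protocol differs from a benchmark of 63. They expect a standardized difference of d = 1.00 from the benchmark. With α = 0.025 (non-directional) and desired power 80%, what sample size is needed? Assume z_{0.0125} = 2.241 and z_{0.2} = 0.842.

For a one-sample test: n = ((z_{α/2} + z_β) / d)².
z_{α/2} + z_β = 2.241 + 0.842 = 3.083.
n = (3.083 / 1.00)² = 3.083² = 9.50.
Round up.

n = 10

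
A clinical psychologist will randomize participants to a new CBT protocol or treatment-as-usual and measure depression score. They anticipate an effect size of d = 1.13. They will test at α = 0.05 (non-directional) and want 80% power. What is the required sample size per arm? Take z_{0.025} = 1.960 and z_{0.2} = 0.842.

For two independent groups with equal n: n = 2·((z_{α/2} + z_β) / d)².
z_{α/2} + z_β = 1.960 + 0.842 = 2.802.
n = 2 × (2.802 / 1.13)² = 2 × 2.480² = 2 × 6.15 = 12.3.
Round up to the next whole participant.

n = 13 per group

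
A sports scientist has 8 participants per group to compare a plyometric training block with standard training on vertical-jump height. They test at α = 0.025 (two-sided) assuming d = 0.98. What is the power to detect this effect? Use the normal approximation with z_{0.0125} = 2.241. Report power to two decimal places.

power ≈ 0.39

For two equal groups, power = Φ(d·√(n/2) − z_{α/2}).
d·√(n/2) = 0.98 × √(8/2) = 0.98 × 2.000 = 1.960.
z_β = 1.960 − 2.241 = -0.281.
Power = Φ(-0.281) = 0.389.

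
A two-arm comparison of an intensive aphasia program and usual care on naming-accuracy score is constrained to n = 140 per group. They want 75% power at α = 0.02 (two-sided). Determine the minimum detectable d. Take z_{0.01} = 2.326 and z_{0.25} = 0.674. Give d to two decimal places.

For two independent groups of n = 140 each: d_min = (z_{α/2} + z_β)·√(2/n).
z-sum = 2.326 + 0.674 = 3.000.
d_min = 3.000 × √(2/140) = 3.000 × 0.1195 = 0.359.

d_min ≈ 0.36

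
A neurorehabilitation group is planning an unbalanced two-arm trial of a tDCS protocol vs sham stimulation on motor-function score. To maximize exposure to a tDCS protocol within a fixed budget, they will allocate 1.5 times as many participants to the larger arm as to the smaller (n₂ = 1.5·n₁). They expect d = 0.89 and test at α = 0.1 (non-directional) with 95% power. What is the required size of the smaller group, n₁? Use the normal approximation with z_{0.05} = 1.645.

n₁ = 23

With allocation ratio k = n₂/n₁ = 1.5, Var(x̄₁−x̄₂) = σ²(1/n₁ + 1/(k·n₁)) = σ²·(k+1)/(k·n₁).
So n₁ = (1 + 1/k)·((z_{α/2} + z_β)/d)² = 1.667 × (3.290/0.89)².
n₁ = 1.667 × 13.67 = 22.8.
Round up: n₁ = 23, giving n₂ = ⌈1.5 × 23⌉ = ⌈34.5⌉ = 35.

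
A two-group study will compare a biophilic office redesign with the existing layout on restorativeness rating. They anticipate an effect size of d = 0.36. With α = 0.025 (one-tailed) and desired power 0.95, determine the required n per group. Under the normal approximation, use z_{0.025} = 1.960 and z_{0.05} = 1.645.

n = 201 per group

For two independent groups with equal n: n = 2·((z_{α} + z_β) / d)².
z_{α} + z_β = 1.960 + 1.645 = 3.605.
n = 2 × (3.605 / 0.36)² = 2 × 10.014² = 2 × 100.28 = 200.6.
Round up to the next whole participant.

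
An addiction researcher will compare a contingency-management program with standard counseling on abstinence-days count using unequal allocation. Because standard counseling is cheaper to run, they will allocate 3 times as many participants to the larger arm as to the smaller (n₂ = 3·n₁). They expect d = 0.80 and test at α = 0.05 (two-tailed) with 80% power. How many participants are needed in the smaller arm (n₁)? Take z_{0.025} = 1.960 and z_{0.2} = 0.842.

n₁ = 17

With allocation ratio k = n₂/n₁ = 3, Var(x̄₁−x̄₂) = σ²(1/n₁ + 1/(k·n₁)) = σ²·(k+1)/(k·n₁).
So n₁ = (1 + 1/k)·((z_{α/2} + z_β)/d)² = 1.333 × (2.802/0.80)².
n₁ = 1.333 × 12.27 = 16.4.
Round up: n₁ = 17, giving n₂ = 3 × 17 = 51.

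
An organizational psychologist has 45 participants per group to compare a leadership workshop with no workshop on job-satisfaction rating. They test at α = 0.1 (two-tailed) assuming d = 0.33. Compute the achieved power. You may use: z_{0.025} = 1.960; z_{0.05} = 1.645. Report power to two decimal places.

power ≈ 0.47

For two equal groups, power = Φ(d·√(n/2) − z_{α/2}).
d·√(n/2) = 0.33 × √(45/2) = 0.33 × 4.743 = 1.565.
z_β = 1.565 − 1.645 = -0.080.
Power = Φ(-0.080) = 0.468.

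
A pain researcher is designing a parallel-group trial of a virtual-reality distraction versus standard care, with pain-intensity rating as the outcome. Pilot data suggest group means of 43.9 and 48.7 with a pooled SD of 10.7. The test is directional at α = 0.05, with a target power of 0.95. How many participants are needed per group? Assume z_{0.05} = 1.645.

Cohen's d = |M₁ − M₂| / SD_pooled = |43.9 − 48.7| / 10.7 = 4.8 / 10.7 = 0.449.
For two independent groups with equal n: n = 2·((z_{α} + z_β) / d)².
z_{α} + z_β = 1.645 + 1.645 = 3.290.
n = 2 × (3.290 / 0.449)² = 2 × 7.327² = 2 × 53.69 = 107.4.
Round up to the next whole participant.

n = 108 per group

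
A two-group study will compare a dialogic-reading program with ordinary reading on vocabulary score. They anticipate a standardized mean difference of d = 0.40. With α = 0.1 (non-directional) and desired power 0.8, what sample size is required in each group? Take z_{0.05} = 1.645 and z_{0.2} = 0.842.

n = 78 per group

For two independent groups with equal n: n = 2·((z_{α/2} + z_β) / d)².
z_{α/2} + z_β = 1.645 + 0.842 = 2.487.
n = 2 × (2.487 / 0.40)² = 2 × 6.218² = 2 × 38.66 = 77.3.
Round up to the next whole participant.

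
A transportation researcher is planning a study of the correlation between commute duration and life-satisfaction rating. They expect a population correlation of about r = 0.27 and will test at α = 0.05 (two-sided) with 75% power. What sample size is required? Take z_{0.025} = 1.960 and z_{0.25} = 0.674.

Fisher's z: C = ½·ln((1+r)/(1−r)) = ½·ln(1.7397) = 0.2769.
n = ((z_{α/2} + z_β)/C)² + 3.
(1.960 + 0.674) / 0.2769 = 2.634 / 0.2769 = 9.512.
n = 9.512² + 3 = 90.49 + 3 = 93.5.
Round up.

n = 94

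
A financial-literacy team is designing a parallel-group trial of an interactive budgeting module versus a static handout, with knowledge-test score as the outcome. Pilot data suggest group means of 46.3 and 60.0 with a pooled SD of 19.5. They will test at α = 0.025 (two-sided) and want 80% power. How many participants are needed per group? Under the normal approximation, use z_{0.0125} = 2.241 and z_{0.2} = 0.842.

n = 39 per group

Cohen's d = |M₁ − M₂| / SD_pooled = |46.3 − 60.0| / 19.5 = 13.7 / 19.5 = 0.703.
For two independent groups with equal n: n = 2·((z_{α/2} + z_β) / d)².
z_{α/2} + z_β = 2.241 + 0.842 = 3.083.
n = 2 × (3.083 / 0.703)² = 2 × 4.385² = 2 × 19.23 = 38.5.
Round up to the next whole participant.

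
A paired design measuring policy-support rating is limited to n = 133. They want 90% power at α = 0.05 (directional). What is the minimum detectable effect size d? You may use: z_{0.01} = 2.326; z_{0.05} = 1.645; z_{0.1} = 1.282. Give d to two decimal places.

d_min ≈ 0.25

For a single sample (or paired design) of n = 133: d_min = (z_{α} + z_β)/√n.
z-sum = 1.645 + 1.282 = 2.927.
d_min = 2.927 / √133 = 2.927 / 11.533 = 0.254.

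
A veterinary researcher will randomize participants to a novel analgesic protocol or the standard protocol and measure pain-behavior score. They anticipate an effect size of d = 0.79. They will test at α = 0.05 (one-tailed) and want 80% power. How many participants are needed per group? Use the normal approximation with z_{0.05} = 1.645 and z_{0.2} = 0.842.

n = 20 per group

For two independent groups with equal n: n = 2·((z_{α} + z_β) / d)².
z_{α} + z_β = 1.645 + 0.842 = 2.487.
n = 2 × (2.487 / 0.79)² = 2 × 3.148² = 2 × 9.91 = 19.8.
Round up to the next whole participant.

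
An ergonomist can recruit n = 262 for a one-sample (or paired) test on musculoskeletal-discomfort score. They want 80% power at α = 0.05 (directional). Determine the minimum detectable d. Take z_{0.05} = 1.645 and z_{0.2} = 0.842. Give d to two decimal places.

d_min ≈ 0.15

For a single sample (or paired design) of n = 262: d_min = (z_{α} + z_β)/√n.
z-sum = 1.645 + 0.842 = 2.487.
d_min = 2.487 / √262 = 2.487 / 16.186 = 0.154.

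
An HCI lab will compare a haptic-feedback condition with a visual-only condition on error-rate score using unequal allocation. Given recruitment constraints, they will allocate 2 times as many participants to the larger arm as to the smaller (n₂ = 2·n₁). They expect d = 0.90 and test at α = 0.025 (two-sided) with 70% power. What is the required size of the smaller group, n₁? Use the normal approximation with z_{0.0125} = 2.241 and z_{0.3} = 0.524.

n₁ = 15

With allocation ratio k = n₂/n₁ = 2, Var(x̄₁−x̄₂) = σ²(1/n₁ + 1/(k·n₁)) = σ²·(k+1)/(k·n₁).
So n₁ = (1 + 1/k)·((z_{α/2} + z_β)/d)² = 1.500 × (2.765/0.90)².
n₁ = 1.500 × 9.44 = 14.2.
Round up: n₁ = 15, giving n₂ = 2 × 15 = 30.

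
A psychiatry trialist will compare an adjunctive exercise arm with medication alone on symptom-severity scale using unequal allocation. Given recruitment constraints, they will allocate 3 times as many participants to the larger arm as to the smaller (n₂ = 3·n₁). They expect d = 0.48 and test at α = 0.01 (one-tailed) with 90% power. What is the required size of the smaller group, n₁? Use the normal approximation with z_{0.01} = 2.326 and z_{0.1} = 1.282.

n₁ = 76

With allocation ratio k = n₂/n₁ = 3, Var(x̄₁−x̄₂) = σ²(1/n₁ + 1/(k·n₁)) = σ²·(k+1)/(k·n₁).
So n₁ = (1 + 1/k)·((z_{α} + z_β)/d)² = 1.333 × (3.608/0.48)².
n₁ = 1.333 × 56.50 = 75.3.
Round up: n₁ = 76, giving n₂ = 3 × 76 = 228.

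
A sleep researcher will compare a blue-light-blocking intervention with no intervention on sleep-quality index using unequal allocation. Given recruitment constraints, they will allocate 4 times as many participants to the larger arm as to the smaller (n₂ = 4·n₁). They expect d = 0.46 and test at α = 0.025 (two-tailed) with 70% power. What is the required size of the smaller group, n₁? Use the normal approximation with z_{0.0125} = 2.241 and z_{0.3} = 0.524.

n₁ = 46

With allocation ratio k = n₂/n₁ = 4, Var(x̄₁−x̄₂) = σ²(1/n₁ + 1/(k·n₁)) = σ²·(k+1)/(k·n₁).
So n₁ = (1 + 1/k)·((z_{α/2} + z_β)/d)² = 1.250 × (2.765/0.46)².
n₁ = 1.250 × 36.13 = 45.2.
Round up: n₁ = 46, giving n₂ = 4 × 46 = 184.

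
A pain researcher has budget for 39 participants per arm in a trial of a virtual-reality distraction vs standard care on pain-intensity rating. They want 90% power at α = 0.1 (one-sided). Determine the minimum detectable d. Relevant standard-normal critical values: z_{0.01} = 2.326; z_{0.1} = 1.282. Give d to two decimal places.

d_min ≈ 0.58

For two independent groups of n = 39 each: d_min = (z_{α} + z_β)·√(2/n).
z-sum = 1.282 + 1.282 = 2.564.
d_min = 2.564 × √(2/39) = 2.564 × 0.2265 = 0.581.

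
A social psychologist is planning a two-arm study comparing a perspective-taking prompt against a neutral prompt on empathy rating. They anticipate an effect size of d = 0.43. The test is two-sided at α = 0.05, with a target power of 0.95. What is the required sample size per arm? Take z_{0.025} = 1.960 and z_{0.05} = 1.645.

For two independent groups with equal n: n = 2·((z_{α/2} + z_β) / d)².
z_{α/2} + z_β = 1.960 + 1.645 = 3.605.
n = 2 × (3.605 / 0.43)² = 2 × 8.384² = 2 × 70.29 = 140.6.
Round up to the next whole participant.

n = 141 per group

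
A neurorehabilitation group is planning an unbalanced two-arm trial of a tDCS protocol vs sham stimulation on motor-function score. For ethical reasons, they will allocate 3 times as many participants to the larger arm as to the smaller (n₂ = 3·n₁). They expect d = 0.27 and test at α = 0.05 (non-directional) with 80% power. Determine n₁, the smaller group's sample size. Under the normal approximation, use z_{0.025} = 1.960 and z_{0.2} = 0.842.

n₁ = 144

With allocation ratio k = n₂/n₁ = 3, Var(x̄₁−x̄₂) = σ²(1/n₁ + 1/(k·n₁)) = σ²·(k+1)/(k·n₁).
So n₁ = (1 + 1/k)·((z_{α/2} + z_β)/d)² = 1.333 × (2.802/0.27)².
n₁ = 1.333 × 107.70 = 143.6.
Round up: n₁ = 144, giving n₂ = 3 × 144 = 432.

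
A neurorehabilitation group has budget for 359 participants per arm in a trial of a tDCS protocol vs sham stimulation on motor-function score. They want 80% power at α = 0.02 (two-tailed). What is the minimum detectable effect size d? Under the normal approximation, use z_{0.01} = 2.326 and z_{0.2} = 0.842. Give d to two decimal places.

For two independent groups of n = 359 each: d_min = (z_{α/2} + z_β)·√(2/n).
z-sum = 2.326 + 0.842 = 3.168.
d_min = 3.168 × √(2/359) = 3.168 × 0.0746 = 0.236.

d_min ≈ 0.24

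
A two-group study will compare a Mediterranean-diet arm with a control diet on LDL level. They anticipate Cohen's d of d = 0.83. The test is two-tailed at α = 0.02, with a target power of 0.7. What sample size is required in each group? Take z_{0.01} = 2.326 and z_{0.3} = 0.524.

n = 24 per group

For two independent groups with equal n: n = 2·((z_{α/2} + z_β) / d)².
z_{α/2} + z_β = 2.326 + 0.524 = 2.850.
n = 2 × (2.850 / 0.83)² = 2 × 3.434² = 2 × 11.79 = 23.6.
Round up to the next whole participant.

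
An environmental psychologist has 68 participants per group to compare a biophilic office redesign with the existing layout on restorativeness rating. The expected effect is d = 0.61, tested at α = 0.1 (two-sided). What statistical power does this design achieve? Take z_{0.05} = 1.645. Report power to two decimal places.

power ≈ 0.97

For two equal groups, power = Φ(d·√(n/2) − z_{α/2}).
d·√(n/2) = 0.61 × √(68/2) = 0.61 × 5.831 = 3.557.
z_β = 3.557 − 1.645 = 1.912.
Power = Φ(1.912) = 0.972.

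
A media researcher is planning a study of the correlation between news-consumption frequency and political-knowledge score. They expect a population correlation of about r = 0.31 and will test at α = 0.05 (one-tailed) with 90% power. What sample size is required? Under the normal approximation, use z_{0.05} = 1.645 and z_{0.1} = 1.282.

n = 87

Fisher's z: C = ½·ln((1+r)/(1−r)) = ½·ln(1.8986) = 0.3205.
n = ((z_{α} + z_β)/C)² + 3.
(1.645 + 1.282) / 0.3205 = 2.927 / 0.3205 = 9.133.
n = 9.133² + 3 = 83.40 + 3 = 86.4.
Round up.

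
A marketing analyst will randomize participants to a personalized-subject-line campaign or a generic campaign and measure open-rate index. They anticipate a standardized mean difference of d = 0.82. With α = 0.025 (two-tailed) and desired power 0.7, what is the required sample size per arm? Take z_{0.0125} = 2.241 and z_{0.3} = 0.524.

For two independent groups with equal n: n = 2·((z_{α/2} + z_β) / d)².
z_{α/2} + z_β = 2.241 + 0.524 = 2.765.
n = 2 × (2.765 / 0.82)² = 2 × 3.372² = 2 × 11.37 = 22.7.
Round up to the next whole participant.

n = 23 per group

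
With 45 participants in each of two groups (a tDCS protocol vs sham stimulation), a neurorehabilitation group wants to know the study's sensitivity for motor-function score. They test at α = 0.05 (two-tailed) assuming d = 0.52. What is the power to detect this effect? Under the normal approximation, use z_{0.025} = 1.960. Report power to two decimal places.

For two equal groups, power = Φ(d·√(n/2) − z_{α/2}).
d·√(n/2) = 0.52 × √(45/2) = 0.52 × 4.743 = 2.467.
z_β = 2.467 − 1.960 = 0.507.
Power = Φ(0.507) = 0.694.

power ≈ 0.69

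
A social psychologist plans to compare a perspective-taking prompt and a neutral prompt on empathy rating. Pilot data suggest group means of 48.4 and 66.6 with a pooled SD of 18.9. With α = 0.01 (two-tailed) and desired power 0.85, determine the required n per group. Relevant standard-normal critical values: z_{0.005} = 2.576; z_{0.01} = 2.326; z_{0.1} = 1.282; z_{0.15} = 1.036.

n = 29 per group

Cohen's d = |M₁ − M₂| / SD_pooled = |48.4 − 66.6| / 18.9 = 18.2 / 18.9 = 0.963.
For two independent groups with equal n: n = 2·((z_{α/2} + z_β) / d)².
z_{α/2} + z_β = 2.576 + 1.036 = 3.612.
n = 2 × (3.612 / 0.963)² = 2 × 3.751² = 2 × 14.07 = 28.1.
Round up to the next whole participant.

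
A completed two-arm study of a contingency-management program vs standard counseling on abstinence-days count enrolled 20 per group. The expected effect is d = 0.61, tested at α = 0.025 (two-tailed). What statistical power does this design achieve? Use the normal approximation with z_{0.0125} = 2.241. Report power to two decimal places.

For two equal groups, power = Φ(d·√(n/2) − z_{α/2}).
d·√(n/2) = 0.61 × √(20/2) = 0.61 × 3.162 = 1.929.
z_β = 1.929 − 2.241 = -0.312.
Power = Φ(-0.312) = 0.378.

power ≈ 0.38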